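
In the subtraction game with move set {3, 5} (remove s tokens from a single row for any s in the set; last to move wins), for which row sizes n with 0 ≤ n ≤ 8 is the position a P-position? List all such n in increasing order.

0, 1, 2, 8

Build the Grundy sequence with g(k) = mex{g(k−s) : s ∈ {3, 5}, s ≤ k}:
k:     0  1  2  3  4  5  6  7  8
g(k):  0  0  0  1  1  1  2  2  0
The P-positions (g = 0) in 0..8 are 0, 1, 2, 8.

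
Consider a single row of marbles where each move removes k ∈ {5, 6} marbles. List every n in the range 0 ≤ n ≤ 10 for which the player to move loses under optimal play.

0, 1, 2, 3, 4

Grundy values for subtraction set {5, 6}:
k:     0  1  2  3  4  5  6  7  8  9 10
g(k):  0  0  0  0  0  1  1  1  1  1  2
The P-positions (g = 0) in 0..10 are 0, 1, 2, 3, 4.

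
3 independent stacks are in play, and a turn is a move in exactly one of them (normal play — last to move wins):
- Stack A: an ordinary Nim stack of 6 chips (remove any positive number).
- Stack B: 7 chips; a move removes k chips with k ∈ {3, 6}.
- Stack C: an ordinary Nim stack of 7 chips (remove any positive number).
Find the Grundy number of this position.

3

Stack A is a plain Nim stack of size 6, so its Grundy value is 6.
Grundy values for stack B (subtraction set {3, 6}):
g(0) = mex{} = 0
g(1) = mex{} = 0
g(2) = mex{} = 0
g(3) = mex{0} = 1
g(4) = mex{0} = 1
g(5) = mex{0} = 1
g(6) = mex{0,1} = 2
g(7) = mex{0,1} = 2
So g(7) = 2.
Stack C is a plain Nim stack of size 7, so its Grundy value is 7.
The value of a disjunctive sum is the nim-sum of the parts.
Combined value = 6 ⊕ 2 ⊕ 7 = 3.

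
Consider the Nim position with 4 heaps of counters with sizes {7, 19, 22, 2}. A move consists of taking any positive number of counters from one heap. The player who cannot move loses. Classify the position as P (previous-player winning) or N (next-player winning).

P-position

Compute the nim-sum pairwise:
7 ⊕ 19 = 20
20 ⊕ 22 = 2
2 ⊕ 2 = 0
The nim-sum is 0, so this is a P-position: the player to move is in a losing position under optimal play.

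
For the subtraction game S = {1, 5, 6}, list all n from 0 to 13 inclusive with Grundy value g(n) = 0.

Grundy values for subtraction set {1, 5, 6}:
g(0) = mex{} = 0
g(1) = mex{0} = 1
g(2) = mex{1} = 0
g(3) = mex{0} = 1
g(4) = mex{1} = 0
g(5) = mex{0} = 1
g(6) = mex{0,1} = 2
g(7) = mex{0,1,2} = 3
g(8) = mex{0,1,3} = 2
g(9) = mex{0,1,2} = 3
g(10) = mex{0,1,3} = 2
g(11) = mex{1,2} = 0
g(12) = mex{0,2,3} = 1
g(13) = mex{1,2,3} = 0
The P-positions (g = 0) in 0..13 are 0, 2, 4, 11, 13.

0, 2, 4, 11, 13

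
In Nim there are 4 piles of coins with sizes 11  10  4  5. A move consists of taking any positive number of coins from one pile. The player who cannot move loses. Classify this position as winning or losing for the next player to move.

Bitwise XOR of the heap sizes:
  1011  (11)
  1010  (10)
  0100  (4)
  0101  (5)
  ----
  0000  (0)
The nim-sum is 0, so this is a P-position: the player to move is in a losing position under optimal play.

Losing position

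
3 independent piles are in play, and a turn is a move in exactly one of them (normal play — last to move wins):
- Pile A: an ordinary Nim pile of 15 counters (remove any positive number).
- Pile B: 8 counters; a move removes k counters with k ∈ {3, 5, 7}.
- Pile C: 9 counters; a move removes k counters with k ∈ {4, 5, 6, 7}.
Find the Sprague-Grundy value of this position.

Pile A is a plain Nim pile of size 15, so its Grundy value is 15.
For pile B, compute g(0), g(1), … with moves {3, 5, 7}:
k:     0  1  2  3  4  5  6  7  8
g(k):  0  0  0  1  1  1  2  2  2
So g(8) = 2.
Build the Grundy sequence for pile C with g(k) = mex{g(k−s) : s ∈ {4, 5, 6, 7}, s ≤ k}:
g(0) = mex{} = 0
g(1) = mex{} = 0
g(2) = mex{} = 0
g(3) = mex{} = 0
g(4) = mex{0} = 1
g(5) = mex{0} = 1
g(6) = mex{0} = 1
g(7) = mex{0} = 1
g(8) = mex{0,1} = 2
g(9) = mex{0,1} = 2
So g(9) = 2.
By the Sprague-Grundy theorem, the Grundy value of a sum of independent games is the XOR of the component values.
Combined value = 15 ⊕ 2 ⊕ 2 = 15.

15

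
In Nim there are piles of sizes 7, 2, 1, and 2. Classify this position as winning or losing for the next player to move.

In binary:
  111  (7)
  010  (2)
  001  (1)
  010  (2)
  ---
  110  (6)
The nim-sum is 6 ≠ 0, so this is an N-position: the player to move can win.

Winning position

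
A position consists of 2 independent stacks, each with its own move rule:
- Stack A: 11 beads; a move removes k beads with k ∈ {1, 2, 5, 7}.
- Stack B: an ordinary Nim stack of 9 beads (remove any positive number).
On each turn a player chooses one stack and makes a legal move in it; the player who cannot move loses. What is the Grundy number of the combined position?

11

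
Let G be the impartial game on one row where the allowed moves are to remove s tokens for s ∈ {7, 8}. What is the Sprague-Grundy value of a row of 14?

2

Compute g(0), g(1), … for moves {7, 8}:
g(0) = mex{} = 0
g(1) = mex{} = 0
g(2) = mex{} = 0
g(3) = mex{} = 0
g(4) = mex{} = 0
g(5) = mex{} = 0
g(6) = mex{} = 0
g(7) = mex{0} = 1
g(8) = mex{0} = 1
g(9) = mex{0} = 1
g(10) = mex{0} = 1
g(11) = mex{0} = 1
g(12) = mex{0} = 1
g(13) = mex{0} = 1
g(14) = mex{0,1} = 2
So g(14) = 2.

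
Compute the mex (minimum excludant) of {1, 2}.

0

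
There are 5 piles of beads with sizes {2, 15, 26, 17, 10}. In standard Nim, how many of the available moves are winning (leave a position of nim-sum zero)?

Bitwise XOR of the heap sizes:
  00010  (2)
  01111  (15)
  11010  (26)
  10001  (17)
  01010  (10)
  -----
  01100  (12)
The overall nim-sum is X = 12. A pile of size p has a winning move iff p XOR X < p (reduce it to p XOR X).
  2: 2 XOR 12 = 14 ≥ 2 — no move.
  15: 15 XOR 12 = 3 < 15 — winning move (to 3).
  26: 26 XOR 12 = 22 < 26 — winning move (to 22).
  17: 17 XOR 12 = 29 ≥ 17 — no move.
  10: 10 XOR 12 = 6 < 10 — winning move (to 6).
That gives 3 winning moves.

3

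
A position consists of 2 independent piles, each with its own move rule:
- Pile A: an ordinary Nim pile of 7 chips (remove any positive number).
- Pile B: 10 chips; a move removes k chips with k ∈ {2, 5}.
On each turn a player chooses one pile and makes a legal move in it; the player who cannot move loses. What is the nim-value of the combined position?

6

Pile A is a plain Nim pile of size 7, so its Grundy value is 7.
Build the Grundy sequence for pile B with g(k) = mex{g(k−s) : s ∈ {2, 5}, s ≤ k}:
k:     0  1  2  3  4  5  6  7  8  9 10
g(k):  0  0  1  1  0  2  1  0  0  1  1
So g(10) = 1.
By the Sprague-Grundy theorem, the Grundy value of a sum of independent games is the XOR of the component values.
Combined value = 7 ⊕ 1 = 6.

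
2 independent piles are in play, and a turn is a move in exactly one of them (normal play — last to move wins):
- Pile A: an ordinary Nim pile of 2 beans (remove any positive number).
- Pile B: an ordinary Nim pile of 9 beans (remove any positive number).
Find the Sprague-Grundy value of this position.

11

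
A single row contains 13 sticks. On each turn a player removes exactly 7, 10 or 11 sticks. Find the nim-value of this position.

Grundy values for subtraction set {7, 10, 11}:
g(0) = mex{} = 0
g(1) = mex{} = 0
g(2) = mex{} = 0
g(3) = mex{} = 0
g(4) = mex{} = 0
g(5) = mex{} = 0
g(6) = mex{} = 0
g(7) = mex{0} = 1
g(8) = mex{0} = 1
g(9) = mex{0} = 1
g(10) = mex{0} = 1
g(11) = mex{0} = 1
g(12) = mex{0} = 1
g(13) = mex{0} = 1
So g(13) = 1.

1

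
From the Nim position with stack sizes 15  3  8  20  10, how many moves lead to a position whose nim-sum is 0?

1

Compute the nim-sum pairwise:
15 XOR 3 = 12
12 XOR 8 = 4
4 XOR 20 = 16
16 XOR 10 = 26
The overall nim-sum is X = 26. A stack of size p has a winning move iff p XOR X < p (reduce it to p XOR X).
  15: 15 XOR 26 = 21 ≥ 15 — no move.
  3: 3 XOR 26 = 25 ≥ 3 — no move.
  8: 8 XOR 26 = 18 ≥ 8 — no move.
  20: 20 XOR 26 = 14 < 20 — winning move (to 14).
  10: 10 XOR 26 = 16 ≥ 10 — no move.
That gives 1 winning move.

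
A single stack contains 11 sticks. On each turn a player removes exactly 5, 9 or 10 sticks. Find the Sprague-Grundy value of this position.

Build the Grundy sequence with g(k) = mex{g(k−s) : s ∈ {5, 9, 10}, s ≤ k}:
g(0) = mex{} = 0
g(1) = mex{} = 0
g(2) = mex{} = 0
g(3) = mex{} = 0
g(4) = mex{} = 0
g(5) = mex{0} = 1
g(6) = mex{0} = 1
g(7) = mex{0} = 1
g(8) = mex{0} = 1
g(9) = mex{0} = 1
g(10) = mex{0,1} = 2
g(11) = mex{0,1} = 2
So g(11) = 2.

2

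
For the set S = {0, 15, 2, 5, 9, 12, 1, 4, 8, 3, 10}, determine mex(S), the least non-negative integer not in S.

The values 0, 1, 2, 3, 4, 5 are all present; 6 is the first non-negative integer missing from the set.

6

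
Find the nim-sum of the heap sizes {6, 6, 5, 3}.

6

Bitwise XOR of the heap sizes:
  110  (6)
  110  (6)
  101  (5)
  011  (3)
  ---
  110  (6)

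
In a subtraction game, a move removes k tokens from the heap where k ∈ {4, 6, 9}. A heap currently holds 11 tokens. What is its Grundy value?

2

Grundy values for subtraction set {4, 6, 9}:
k:     0  1  2  3  4  5  6  7  8  9 10 11
g(k):  0  0  0  0  1  1  1  1  2  2  2  2
So g(11) = 2.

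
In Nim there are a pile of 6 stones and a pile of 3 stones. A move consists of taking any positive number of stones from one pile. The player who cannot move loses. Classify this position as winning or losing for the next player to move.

Nim-sum: 6 XOR 3 = 5.
The nim-sum is 5 ≠ 0, so this is an N-position: the player to move can win.

Winning position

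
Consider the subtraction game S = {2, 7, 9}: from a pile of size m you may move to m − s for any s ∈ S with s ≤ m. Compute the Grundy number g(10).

3

Grundy values for subtraction set {2, 7, 9}:
g(0) = mex{} = 0
g(1) = mex{} = 0
g(2) = mex{0} = 1
g(3) = mex{0} = 1
g(4) = mex{1} = 0
g(5) = mex{1} = 0
g(6) = mex{0} = 1
g(7) = mex{0} = 1
g(8) = mex{0,1} = 2
g(9) = mex{0,1} = 2
g(10) = mex{0,1,2} = 3
So g(10) = 3.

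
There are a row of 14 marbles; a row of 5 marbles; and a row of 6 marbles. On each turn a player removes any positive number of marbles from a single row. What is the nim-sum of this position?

13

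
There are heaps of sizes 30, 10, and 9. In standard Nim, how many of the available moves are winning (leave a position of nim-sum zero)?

1

Compute the nim-sum pairwise:
30 XOR 10 = 20
20 XOR 9 = 29
The overall nim-sum is X = 29. A heap of size p has a winning move iff p XOR X < p (reduce it to p XOR X).
  30: 30 XOR 29 = 3 < 30 — winning move (to 3).
  10: 10 XOR 29 = 23 ≥ 10 — no move.
  9: 9 XOR 29 = 20 ≥ 9 — no move.
That gives 1 winning move.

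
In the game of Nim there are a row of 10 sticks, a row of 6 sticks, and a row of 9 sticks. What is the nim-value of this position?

Compute the nim-sum pairwise:
10 ⊕ 6 = 12
12 ⊕ 9 = 5

5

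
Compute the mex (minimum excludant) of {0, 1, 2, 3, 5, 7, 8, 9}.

The values 0, 1, 2, 3 are all present; 4 is the first non-negative integer missing from the set.

4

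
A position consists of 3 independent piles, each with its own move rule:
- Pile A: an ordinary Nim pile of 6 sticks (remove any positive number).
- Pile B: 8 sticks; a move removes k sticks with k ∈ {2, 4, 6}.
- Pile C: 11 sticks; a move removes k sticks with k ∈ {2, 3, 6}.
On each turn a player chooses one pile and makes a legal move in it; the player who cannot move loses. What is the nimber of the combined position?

Pile A is a plain Nim pile of size 6, so its Grundy value is 6.
For pile B, compute g(0), g(1), … with moves {2, 4, 6}:
k:     0  1  2  3  4  5  6  7  8
g(k):  0  0  1  1  2  2  3  3  0
So g(8) = 0.
Grundy values for pile C (subtraction set {2, 3, 6}):
k:     0  1  2  3  4  5  6  7  8  9 10 11
g(k):  0  0  1  1  2  0  3  1  2  0  0  1
So g(11) = 1.
By the Sprague-Grundy theorem, the Grundy value of a sum of independent games is the XOR of the component values.
Combined value = 6 XOR 0 XOR 1 = 7.

7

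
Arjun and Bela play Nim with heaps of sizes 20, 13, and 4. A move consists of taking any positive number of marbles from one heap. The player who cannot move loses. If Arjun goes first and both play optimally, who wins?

Arjun wins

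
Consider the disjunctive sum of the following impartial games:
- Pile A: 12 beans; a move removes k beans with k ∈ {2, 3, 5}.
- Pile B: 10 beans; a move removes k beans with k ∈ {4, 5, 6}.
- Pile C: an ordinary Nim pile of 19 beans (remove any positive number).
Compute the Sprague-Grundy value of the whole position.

Build the Grundy sequence for pile A with g(k) = mex{g(k−s) : s ∈ {2, 3, 5}, s ≤ k}:
k:     0  1  2  3  4  5  6  7  8  9 10 11 12
g(k):  0  0  1  1  2  2  3  0  0  1  1  2  2
So g(12) = 2.
For pile B, compute g(0), g(1), … with moves {4, 5, 6}:
g(0) = mex{} = 0
g(1) = mex{} = 0
g(2) = mex{} = 0
g(3) = mex{} = 0
g(4) = mex{0} = 1
g(5) = mex{0} = 1
g(6) = mex{0} = 1
g(7) = mex{0} = 1
g(8) = mex{0,1} = 2
g(9) = mex{0,1} = 2
g(10) = mex{1} = 0
So g(10) = 0.
Pile C is a plain Nim pile of size 19, so its Grundy value is 19.
The value of a disjunctive sum is the nim-sum of the parts.
Combined value = 2 XOR 0 XOR 19 = 17.

17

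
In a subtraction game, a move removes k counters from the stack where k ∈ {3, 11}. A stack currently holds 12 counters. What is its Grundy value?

2

Grundy values for subtraction set {3, 11}:
g(0) = mex{} = 0
g(1) = mex{} = 0
g(2) = mex{} = 0
g(3) = mex{0} = 1
g(4) = mex{0} = 1
g(5) = mex{0} = 1
g(6) = mex{1} = 0
g(7) = mex{1} = 0
g(8) = mex{1} = 0
g(9) = mex{0} = 1
g(10) = mex{0} = 1
g(11) = mex{0} = 1
g(12) = mex{0,1} = 2
So g(12) = 2.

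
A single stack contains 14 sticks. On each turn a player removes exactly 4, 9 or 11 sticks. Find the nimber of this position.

Grundy values for subtraction set {4, 9, 11}:
g(0) = mex{} = 0
g(1) = mex{} = 0
g(2) = mex{} = 0
g(3) = mex{} = 0
g(4) = mex{0} = 1
g(5) = mex{0} = 1
g(6) = mex{0} = 1
g(7) = mex{0} = 1
g(8) = mex{1} = 0
g(9) = mex{0,1} = 2
g(10) = mex{0,1} = 2
g(11) = mex{0,1} = 2
g(12) = mex{0} = 1
g(13) = mex{0,1,2} = 3
g(14) = mex{0,1,2} = 3
So g(14) = 3.

3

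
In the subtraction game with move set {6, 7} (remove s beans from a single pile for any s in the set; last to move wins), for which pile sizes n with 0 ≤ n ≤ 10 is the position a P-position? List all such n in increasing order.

0, 1, 2, 3, 4, 5

Build the Grundy sequence with g(k) = mex{g(k−s) : s ∈ {6, 7}, s ≤ k}:
k:     0  1  2  3  4  5  6  7  8  9 10
g(k):  0  0  0  0  0  0  1  1  1  1  1
The P-positions (g = 0) in 0..10 are 0, 1, 2, 3, 4, 5.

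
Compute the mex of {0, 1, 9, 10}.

2

The values 0, 1 are all present; 2 is the first non-negative integer missing from the set.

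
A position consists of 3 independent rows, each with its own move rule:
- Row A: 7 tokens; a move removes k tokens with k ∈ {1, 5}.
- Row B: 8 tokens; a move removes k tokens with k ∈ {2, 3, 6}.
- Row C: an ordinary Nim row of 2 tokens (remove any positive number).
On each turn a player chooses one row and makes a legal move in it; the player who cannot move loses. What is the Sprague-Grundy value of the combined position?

1

Grundy values for row A (subtraction set {1, 5}):
g(0) = mex{} = 0
g(1) = mex{0} = 1
g(2) = mex{1} = 0
g(3) = mex{0} = 1
g(4) = mex{1} = 0
g(5) = mex{0} = 1
g(6) = mex{1} = 0
g(7) = mex{0} = 1
So g(7) = 1.
Grundy values for row B (subtraction set {2, 3, 6}):
g(0) = mex{} = 0
g(1) = mex{} = 0
g(2) = mex{0} = 1
g(3) = mex{0} = 1
g(4) = mex{0,1} = 2
g(5) = mex{1} = 0
g(6) = mex{0,1,2} = 3
g(7) = mex{0,2} = 1
g(8) = mex{0,1,3} = 2
So g(8) = 2.
Row C is a plain Nim row of size 2, so its Grundy value is 2.
By the Sprague-Grundy theorem, the Grundy value of a sum of independent games is the XOR of the component values.
Combined value = 1 XOR 2 XOR 2 = 1.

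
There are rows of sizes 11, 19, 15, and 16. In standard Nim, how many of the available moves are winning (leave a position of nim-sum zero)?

Write each in binary and XOR column by column:
  01011  (11)
  10011  (19)
  01111  (15)
  10000  (16)
  -----
  00111  (7)
The overall nim-sum is X = 7. A row of size p has a winning move iff p XOR X < p (reduce it to p XOR X).
  11: 11 XOR 7 = 12 ≥ 11 — no move.
  19: 19 XOR 7 = 20 ≥ 19 — no move.
  15: 15 XOR 7 = 8 < 15 — winning move (to 8).
  16: 16 XOR 7 = 23 ≥ 16 — no move.
That gives 1 winning move.

1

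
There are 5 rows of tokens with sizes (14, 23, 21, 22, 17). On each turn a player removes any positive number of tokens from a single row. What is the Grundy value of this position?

11

Nim-sum: 14 ⊕ 23 ⊕ 21 ⊕ 22 ⊕ 17 = 11.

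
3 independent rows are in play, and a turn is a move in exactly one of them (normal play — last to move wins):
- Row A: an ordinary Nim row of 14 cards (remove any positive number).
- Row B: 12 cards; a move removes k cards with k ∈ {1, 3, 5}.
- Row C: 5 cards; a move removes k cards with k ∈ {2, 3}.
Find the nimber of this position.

Row A is a plain Nim row of size 14, so its Grundy value is 14.
Grundy values for row B (subtraction set {1, 3, 5}):
g(0) = mex{} = 0
g(1) = mex{0} = 1
g(2) = mex{1} = 0
g(3) = mex{0} = 1
g(4) = mex{1} = 0
g(5) = mex{0} = 1
g(6) = mex{1} = 0
g(7) = mex{0} = 1
g(8) = mex{1} = 0
g(9) = mex{0} = 1
g(10) = mex{1} = 0
g(11) = mex{0} = 1
g(12) = mex{1} = 0
So g(12) = 0.
Grundy values for row C (subtraction set {2, 3}):
g(0) = mex{} = 0
g(1) = mex{} = 0
g(2) = mex{0} = 1
g(3) = mex{0} = 1
g(4) = mex{0,1} = 2
g(5) = mex{1} = 0
So g(5) = 0.
By the Sprague-Grundy theorem, the Grundy value of a sum of independent games is the XOR of the component values.
Combined value = 14 XOR 0 XOR 0 = 14.

14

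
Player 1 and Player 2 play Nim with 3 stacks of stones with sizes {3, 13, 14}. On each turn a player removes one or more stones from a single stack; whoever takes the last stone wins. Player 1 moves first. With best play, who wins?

Player 2 wins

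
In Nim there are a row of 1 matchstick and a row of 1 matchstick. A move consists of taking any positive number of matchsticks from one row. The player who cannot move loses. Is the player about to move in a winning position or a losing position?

Compute the nim-sum pairwise:
1 ^ 1 = 0
The nim-sum is 0, so this is a P-position: the player to move is in a losing position under optimal play.

Losing position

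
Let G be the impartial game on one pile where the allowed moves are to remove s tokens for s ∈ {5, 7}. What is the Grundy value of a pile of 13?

0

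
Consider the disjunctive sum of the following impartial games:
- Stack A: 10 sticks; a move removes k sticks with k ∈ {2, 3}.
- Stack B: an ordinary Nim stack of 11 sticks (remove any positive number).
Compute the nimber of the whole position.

11

Grundy values for stack A (subtraction set {2, 3}):
k:     0  1  2  3  4  5  6  7  8  9 10
g(k):  0  0  1  1  2  0  0  1  1  2  0
So g(10) = 0.
Stack B is a plain Nim stack of size 11, so its Grundy value is 11.
The value of a disjunctive sum is the nim-sum of the parts.
Combined value = 0 XOR 11 = 11.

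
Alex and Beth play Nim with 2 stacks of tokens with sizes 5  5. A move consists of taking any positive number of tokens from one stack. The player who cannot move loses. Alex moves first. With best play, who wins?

Beth wins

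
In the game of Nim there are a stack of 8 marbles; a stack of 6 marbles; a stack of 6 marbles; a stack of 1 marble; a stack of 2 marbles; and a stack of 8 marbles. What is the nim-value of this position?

3

Compute the nim-sum pairwise:
8 ^ 6 = 14
14 ^ 6 = 8
8 ^ 1 = 9
9 ^ 2 = 11
11 ^ 8 = 3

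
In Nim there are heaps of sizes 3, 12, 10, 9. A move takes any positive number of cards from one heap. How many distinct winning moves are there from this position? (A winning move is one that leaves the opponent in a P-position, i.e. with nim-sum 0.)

3

Write each in binary and XOR column by column:
  0011  (3)
  1100  (12)
  1010  (10)
  1001  (9)
  ----
  1100  (12)
The overall nim-sum is X = 12. A heap of size p has a winning move iff p XOR X < p (reduce it to p XOR X).
  3: 3 XOR 12 = 15 ≥ 3 — no move.
  12: 12 XOR 12 = 0 < 12 — winning move (to 0).
  10: 10 XOR 12 = 6 < 10 — winning move (to 6).
  9: 9 XOR 12 = 5 < 9 — winning move (to 5).
That gives 3 winning moves.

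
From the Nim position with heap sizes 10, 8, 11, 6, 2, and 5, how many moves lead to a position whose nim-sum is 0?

3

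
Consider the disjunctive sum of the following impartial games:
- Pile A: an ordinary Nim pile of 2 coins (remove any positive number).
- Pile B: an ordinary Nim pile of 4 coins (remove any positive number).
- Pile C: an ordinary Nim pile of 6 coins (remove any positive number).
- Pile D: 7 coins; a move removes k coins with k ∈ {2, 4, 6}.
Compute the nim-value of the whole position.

3

Pile A is a plain Nim pile of size 2, so its Grundy value is 2.
Pile B is a plain Nim pile of size 4, so its Grundy value is 4.
Pile C is a plain Nim pile of size 6, so its Grundy value is 6.
Grundy values for pile D (subtraction set {2, 4, 6}):
k:     0  1  2  3  4  5  6  7
g(k):  0  0  1  1  2  2  3  3
So g(7) = 3.
By the Sprague-Grundy theorem, the Grundy value of a sum of independent games is the XOR of the component values.
Combined value = 2 XOR 4 XOR 6 XOR 3 = 3.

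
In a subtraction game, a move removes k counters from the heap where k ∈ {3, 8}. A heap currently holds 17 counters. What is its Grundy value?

Compute g(0), g(1), … for moves {3, 8}:
k:     0  1  2  3  4  5  6  7  8  9 10 11 12 13 14 15 16 17
g(k):  0  0  0  1  1  1  0  0  2  1  1  0  0  0  1  1  1  0
So g(17) = 0.

0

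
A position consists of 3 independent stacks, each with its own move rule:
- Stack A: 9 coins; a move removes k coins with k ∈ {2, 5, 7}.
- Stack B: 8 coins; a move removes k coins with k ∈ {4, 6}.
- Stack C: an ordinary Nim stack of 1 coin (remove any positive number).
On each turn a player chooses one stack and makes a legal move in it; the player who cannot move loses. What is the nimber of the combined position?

For stack A, compute g(0), g(1), … with moves {2, 5, 7}:
g(0) = mex{} = 0
g(1) = mex{} = 0
g(2) = mex{0} = 1
g(3) = mex{0} = 1
g(4) = mex{1} = 0
g(5) = mex{0,1} = 2
g(6) = mex{0} = 1
g(7) = mex{0,1,2} = 3
g(8) = mex{0,1} = 2
g(9) = mex{0,1,3} = 2
So g(9) = 2.
Build the Grundy sequence for stack B with g(k) = mex{g(k−s) : s ∈ {4, 6}, s ≤ k}:
k:     0  1  2  3  4  5  6  7  8
g(k):  0  0  0  0  1  1  1  1  2
So g(8) = 2.
Stack C is a plain Nim stack of size 1, so its Grundy value is 1.
By the Sprague-Grundy theorem, the Grundy value of a sum of independent games is the XOR of the component values.
Combined value = 2 XOR 2 XOR 1 = 1.

1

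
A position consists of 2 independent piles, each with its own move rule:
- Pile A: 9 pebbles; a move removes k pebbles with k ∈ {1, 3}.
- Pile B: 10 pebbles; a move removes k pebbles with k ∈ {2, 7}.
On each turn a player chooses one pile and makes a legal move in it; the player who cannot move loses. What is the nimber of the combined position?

Build the Grundy sequence for pile A with g(k) = mex{g(k−s) : s ∈ {1, 3}, s ≤ k}:
g(0) = mex{} = 0
g(1) = mex{0} = 1
g(2) = mex{1} = 0
g(3) = mex{0} = 1
g(4) = mex{1} = 0
g(5) = mex{0} = 1
g(6) = mex{1} = 0
g(7) = mex{0} = 1
g(8) = mex{1} = 0
g(9) = mex{0} = 1
So g(9) = 1.
For pile B, compute g(0), g(1), … with moves {2, 7}:
g(0) = mex{} = 0
g(1) = mex{} = 0
g(2) = mex{0} = 1
g(3) = mex{0} = 1
g(4) = mex{1} = 0
g(5) = mex{1} = 0
g(6) = mex{0} = 1
g(7) = mex{0} = 1
g(8) = mex{0,1} = 2
g(9) = mex{1} = 0
g(10) = mex{1,2} = 0
So g(10) = 0.
By the Sprague-Grundy theorem, the Grundy value of a sum of independent games is the XOR of the component values.
Combined value = 1 ⊕ 0 = 1.

1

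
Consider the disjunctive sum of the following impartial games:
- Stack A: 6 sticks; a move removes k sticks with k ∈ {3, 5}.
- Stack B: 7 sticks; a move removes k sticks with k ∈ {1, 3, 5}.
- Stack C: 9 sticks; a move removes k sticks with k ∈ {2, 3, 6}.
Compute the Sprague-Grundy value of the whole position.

Build the Grundy sequence for stack A with g(k) = mex{g(k−s) : s ∈ {3, 5}, s ≤ k}:
g(0) = mex{} = 0
g(1) = mex{} = 0
g(2) = mex{} = 0
g(3) = mex{0} = 1
g(4) = mex{0} = 1
g(5) = mex{0} = 1
g(6) = mex{0,1} = 2
So g(6) = 2.
For stack B, compute g(0), g(1), … with moves {1, 3, 5}:
k:     0  1  2  3  4  5  6  7
g(k):  0  1  0  1  0  1  0  1
So g(7) = 1.
For stack C, compute g(0), g(1), … with moves {2, 3, 6}:
g(0) = mex{} = 0
g(1) = mex{} = 0
g(2) = mex{0} = 1
g(3) = mex{0} = 1
g(4) = mex{0,1} = 2
g(5) = mex{1} = 0
g(6) = mex{0,1,2} = 3
g(7) = mex{0,2} = 1
g(8) = mex{0,1,3} = 2
g(9) = mex{1,3} = 0
So g(9) = 0.
The value of a disjunctive sum is the nim-sum of the parts.
Combined value = 2 ⊕ 1 ⊕ 0 = 3.

3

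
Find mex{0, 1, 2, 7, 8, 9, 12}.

3

The values 0, 1, 2 are all present; 3 is the first non-negative integer missing from the set.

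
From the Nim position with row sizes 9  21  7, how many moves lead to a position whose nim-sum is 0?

1

Write each in binary and XOR column by column:
  01001  (9)
  10101  (21)
  00111  (7)
  -----
  11011  (27)
The overall nim-sum is X = 27. A row of size p has a winning move iff p XOR X < p (reduce it to p XOR X).
  9: 9 XOR 27 = 18 ≥ 9 — no move.
  21: 21 XOR 27 = 14 < 21 — winning move (to 14).
  7: 7 XOR 27 = 28 ≥ 7 — no move.
That gives 1 winning move.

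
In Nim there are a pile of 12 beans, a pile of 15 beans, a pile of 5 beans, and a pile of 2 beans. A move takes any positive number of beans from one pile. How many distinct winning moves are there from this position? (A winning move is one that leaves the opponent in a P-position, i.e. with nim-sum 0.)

Compute the nim-sum pairwise:
12 ^ 15 = 3
3 ^ 5 = 6
6 ^ 2 = 4
The overall nim-sum is X = 4. A pile of size p has a winning move iff p XOR X < p (reduce it to p XOR X).
  12: 12 XOR 4 = 8 < 12 — winning move (to 8).
  15: 15 XOR 4 = 11 < 15 — winning move (to 11).
  5: 5 XOR 4 = 1 < 5 — winning move (to 1).
  2: 2 XOR 4 = 6 ≥ 2 — no move.
That gives 3 winning moves.

3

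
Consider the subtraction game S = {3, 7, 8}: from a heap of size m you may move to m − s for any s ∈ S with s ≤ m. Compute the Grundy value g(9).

Compute g(0), g(1), … for moves {3, 7, 8}:
k:     0  1  2  3  4  5  6  7  8  9
g(k):  0  0  0  1  1  1  0  2  2  1
So g(9) = 1.

1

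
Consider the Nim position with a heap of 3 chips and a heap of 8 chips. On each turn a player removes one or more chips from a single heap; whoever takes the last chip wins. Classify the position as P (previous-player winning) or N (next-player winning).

Nim-sum: 3 XOR 8 = 11.
The nim-sum is 11 ≠ 0, so this is an N-position: the player to move can win.

N-position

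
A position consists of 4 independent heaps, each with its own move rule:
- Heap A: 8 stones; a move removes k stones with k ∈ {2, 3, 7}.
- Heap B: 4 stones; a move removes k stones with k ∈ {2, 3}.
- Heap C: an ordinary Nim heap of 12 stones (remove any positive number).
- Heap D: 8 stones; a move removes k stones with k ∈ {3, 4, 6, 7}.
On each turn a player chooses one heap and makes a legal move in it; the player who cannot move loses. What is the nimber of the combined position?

For heap A, compute g(0), g(1), … with moves {2, 3, 7}:
g(0) = mex{} = 0
g(1) = mex{} = 0
g(2) = mex{0} = 1
g(3) = mex{0} = 1
g(4) = mex{0,1} = 2
g(5) = mex{1} = 0
g(6) = mex{1,2} = 0
g(7) = mex{0,2} = 1
g(8) = mex{0} = 1
So g(8) = 1.
Build the Grundy sequence for heap B with g(k) = mex{g(k−s) : s ∈ {2, 3}, s ≤ k}:
k:     0  1  2  3  4
g(k):  0  0  1  1  2
So g(4) = 2.
Heap C is a plain Nim heap of size 12, so its Grundy value is 12.
For heap D, compute g(0), g(1), … with moves {3, 4, 6, 7}:
g(0) = mex{} = 0
g(1) = mex{} = 0
g(2) = mex{} = 0
g(3) = mex{0} = 1
g(4) = mex{0} = 1
g(5) = mex{0} = 1
g(6) = mex{0,1} = 2
g(7) = mex{0,1} = 2
g(8) = mex{0,1} = 2
So g(8) = 2.
By the Sprague-Grundy theorem, the Grundy value of a sum of independent games is the XOR of the component values.
Combined value = 1 ⊕ 2 ⊕ 12 ⊕ 2 = 13.

13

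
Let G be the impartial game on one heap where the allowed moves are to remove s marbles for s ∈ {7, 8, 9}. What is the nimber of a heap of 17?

Grundy values for subtraction set {7, 8, 9}:
k:     0  1  2  3  4  5  6  7  8  9 10 11 12 13 14 15 16 17
g(k):  0  0  0  0  0  0  0  1  1  1  1  1  1  1  2  2  0  0
So g(17) = 0.

0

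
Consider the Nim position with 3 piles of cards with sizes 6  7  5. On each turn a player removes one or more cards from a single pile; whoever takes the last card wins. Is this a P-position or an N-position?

N-position

Compute the nim-sum pairwise:
6 XOR 7 = 1
1 XOR 5 = 4
The nim-sum is 4 ≠ 0, so this is an N-position: the player to move can win.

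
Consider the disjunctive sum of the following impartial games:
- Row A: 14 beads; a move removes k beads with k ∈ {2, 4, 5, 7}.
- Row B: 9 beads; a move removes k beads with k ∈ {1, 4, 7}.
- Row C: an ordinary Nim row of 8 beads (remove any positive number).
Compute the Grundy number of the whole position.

Grundy values for row A (subtraction set {2, 4, 5, 7}):
g(0) = mex{} = 0
g(1) = mex{} = 0
g(2) = mex{0} = 1
g(3) = mex{0} = 1
g(4) = mex{0,1} = 2
g(5) = mex{0,1} = 2
g(6) = mex{0,1,2} = 3
g(7) = mex{0,1,2} = 3
g(8) = mex{0,1,2,3} = 4
g(9) = mex{1,2,3} = 0
g(10) = mex{1,2,3,4} = 0
g(11) = mex{0,2,3} = 1
g(12) = mex{0,2,3,4} = 1
g(13) = mex{0,1,3,4} = 2
g(14) = mex{0,1,3} = 2
So g(14) = 2.
Build the Grundy sequence for row B with g(k) = mex{g(k−s) : s ∈ {1, 4, 7}, s ≤ k}:
k:     0  1  2  3  4  5  6  7  8  9
g(k):  0  1  0  1  2  0  1  2  0  1
So g(9) = 1.
Row C is a plain Nim row of size 8, so its Grundy value is 8.
The value of a disjunctive sum is the nim-sum of the parts.
Combined value = 2 XOR 1 XOR 8 = 11.

11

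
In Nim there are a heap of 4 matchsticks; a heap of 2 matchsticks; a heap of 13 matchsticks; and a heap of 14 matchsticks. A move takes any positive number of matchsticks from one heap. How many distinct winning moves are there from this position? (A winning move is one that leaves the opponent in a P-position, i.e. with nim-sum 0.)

3

Nim-sum: 4 ⊕ 2 ⊕ 13 ⊕ 14 = 5.
The overall nim-sum is X = 5. A heap of size p has a winning move iff p XOR X < p (reduce it to p XOR X).
  4: 4 XOR 5 = 1 < 4 — winning move (to 1).
  2: 2 XOR 5 = 7 ≥ 2 — no move.
  13: 13 XOR 5 = 8 < 13 — winning move (to 8).
  14: 14 XOR 5 = 11 < 14 — winning move (to 11).
That gives 3 winning moves.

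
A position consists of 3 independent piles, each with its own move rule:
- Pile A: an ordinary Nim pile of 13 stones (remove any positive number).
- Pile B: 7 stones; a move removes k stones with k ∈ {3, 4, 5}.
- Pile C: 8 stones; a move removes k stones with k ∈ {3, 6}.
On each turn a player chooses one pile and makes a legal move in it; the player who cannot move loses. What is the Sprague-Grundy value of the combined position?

13

Pile A is a plain Nim pile of size 13, so its Grundy value is 13.
Grundy values for pile B (subtraction set {3, 4, 5}):
k:     0  1  2  3  4  5  6  7
g(k):  0  0  0  1  1  1  2  2
So g(7) = 2.
For pile C, compute g(0), g(1), … with moves {3, 6}:
k:     0  1  2  3  4  5  6  7  8
g(k):  0  0  0  1  1  1  2  2  2
So g(8) = 2.
The value of a disjunctive sum is the nim-sum of the parts.
Combined value = 13 ⊕ 2 ⊕ 2 = 13.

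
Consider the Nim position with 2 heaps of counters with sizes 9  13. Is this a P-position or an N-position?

Nim-sum: 9 XOR 13 = 4.
The nim-sum is 4 ≠ 0, so this is an N-position: the player to move can win.

N-position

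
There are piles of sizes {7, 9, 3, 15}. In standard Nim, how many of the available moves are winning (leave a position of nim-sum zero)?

Write each in binary and XOR column by column:
  0111  (7)
  1001  (9)
  0011  (3)
  1111  (15)
  ----
  0010  (2)
The overall nim-sum is X = 2. A pile of size p has a winning move iff p XOR X < p (reduce it to p XOR X).
  7: 7 XOR 2 = 5 < 7 — winning move (to 5).
  9: 9 XOR 2 = 11 ≥ 9 — no move.
  3: 3 XOR 2 = 1 < 3 — winning move (to 1).
  15: 15 XOR 2 = 13 < 15 — winning move (to 13).
That gives 3 winning moves.

3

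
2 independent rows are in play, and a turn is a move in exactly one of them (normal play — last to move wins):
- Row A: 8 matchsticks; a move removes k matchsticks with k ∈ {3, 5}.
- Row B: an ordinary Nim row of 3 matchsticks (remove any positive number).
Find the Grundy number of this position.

3

Build the Grundy sequence for row A with g(k) = mex{g(k−s) : s ∈ {3, 5}, s ≤ k}:
k:     0  1  2  3  4  5  6  7  8
g(k):  0  0  0  1  1  1  2  2  0
So g(8) = 0.
Row B is a plain Nim row of size 3, so its Grundy value is 3.
The value of a disjunctive sum is the nim-sum of the parts.
Combined value = 0 ⊕ 3 = 3.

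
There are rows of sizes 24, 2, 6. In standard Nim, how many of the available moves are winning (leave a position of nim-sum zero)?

1

Nim-sum: 24 ^ 2 ^ 6 = 28.
The overall nim-sum is X = 28. A row of size p has a winning move iff p XOR X < p (reduce it to p XOR X).
  24: 24 XOR 28 = 4 < 24 — winning move (to 4).
  2: 2 XOR 28 = 30 ≥ 2 — no move.
  6: 6 XOR 28 = 26 ≥ 6 — no move.
That gives 1 winning move.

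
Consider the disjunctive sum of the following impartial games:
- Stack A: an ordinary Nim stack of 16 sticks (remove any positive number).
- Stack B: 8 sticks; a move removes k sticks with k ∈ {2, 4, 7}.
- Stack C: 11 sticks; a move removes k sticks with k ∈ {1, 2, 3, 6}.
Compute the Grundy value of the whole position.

18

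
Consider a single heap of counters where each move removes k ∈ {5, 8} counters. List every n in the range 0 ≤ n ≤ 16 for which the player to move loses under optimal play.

0, 1, 2, 3, 4, 13, 14, 15, 16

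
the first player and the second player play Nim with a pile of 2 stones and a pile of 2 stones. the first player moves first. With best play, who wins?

the second player wins

Write each in binary and XOR column by column:
  10  (2)
  10  (2)
  --
  00  (0)
The nim-sum is 0, so this is a P-position: the player to move is in a losing position under optimal play; the first player is about to move from it and so loses — the second player wins.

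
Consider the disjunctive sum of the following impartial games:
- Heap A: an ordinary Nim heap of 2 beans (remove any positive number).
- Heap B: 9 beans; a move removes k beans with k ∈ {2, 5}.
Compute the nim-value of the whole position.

3

Heap A is a plain Nim heap of size 2, so its Grundy value is 2.
For heap B, compute g(0), g(1), … with moves {2, 5}:
k:     0  1  2  3  4  5  6  7  8  9
g(k):  0  0  1  1  0  2  1  0  0  1
So g(9) = 1.
The value of a disjunctive sum is the nim-sum of the parts.
Combined value = 2 XOR 1 = 3.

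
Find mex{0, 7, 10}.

1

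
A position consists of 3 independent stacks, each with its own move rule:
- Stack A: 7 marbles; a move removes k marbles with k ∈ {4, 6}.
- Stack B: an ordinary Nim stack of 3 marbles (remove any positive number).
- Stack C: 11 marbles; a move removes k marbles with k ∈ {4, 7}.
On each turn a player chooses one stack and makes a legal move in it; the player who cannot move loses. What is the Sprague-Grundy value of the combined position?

Build the Grundy sequence for stack A with g(k) = mex{g(k−s) : s ∈ {4, 6}, s ≤ k}:
k:     0  1  2  3  4  5  6  7
g(k):  0  0  0  0  1  1  1  1
So g(7) = 1.
Stack B is a plain Nim stack of size 3, so its Grundy value is 3.
Grundy values for stack C (subtraction set {4, 7}):
g(0) = mex{} = 0
g(1) = mex{} = 0
g(2) = mex{} = 0
g(3) = mex{} = 0
g(4) = mex{0} = 1
g(5) = mex{0} = 1
g(6) = mex{0} = 1
g(7) = mex{0} = 1
g(8) = mex{0,1} = 2
g(9) = mex{0,1} = 2
g(10) = mex{0,1} = 2
g(11) = mex{1} = 0
So g(11) = 0.
By the Sprague-Grundy theorem, the Grundy value of a sum of independent games is the XOR of the component values.
Combined value = 1 ⊕ 3 ⊕ 0 = 2.

2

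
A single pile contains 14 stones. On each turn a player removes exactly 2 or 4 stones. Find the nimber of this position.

1

Build the Grundy sequence with g(k) = mex{g(k−s) : s ∈ {2, 4}, s ≤ k}:
g(0) = mex{} = 0
g(1) = mex{} = 0
g(2) = mex{0} = 1
g(3) = mex{0} = 1
g(4) = mex{0,1} = 2
g(5) = mex{0,1} = 2
g(6) = mex{1,2} = 0
g(7) = mex{1,2} = 0
g(8) = mex{0,2} = 1
g(9) = mex{0,2} = 1
g(10) = mex{0,1} = 2
g(11) = mex{0,1} = 2
g(12) = mex{1,2} = 0
g(13) = mex{1,2} = 0
g(14) = mex{0,2} = 1
So g(14) = 1.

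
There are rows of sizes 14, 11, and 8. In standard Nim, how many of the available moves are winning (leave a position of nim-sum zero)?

3

Write each in binary and XOR column by column:
  1110  (14)
  1011  (11)
  1000  (8)
  ----
  1101  (13)
The overall nim-sum is X = 13. A row of size p has a winning move iff p XOR X < p (reduce it to p XOR X).
  14: 14 XOR 13 = 3 < 14 — winning move (to 3).
  11: 11 XOR 13 = 6 < 11 — winning move (to 6).
  8: 8 XOR 13 = 5 < 8 — winning move (to 5).
That gives 3 winning moves.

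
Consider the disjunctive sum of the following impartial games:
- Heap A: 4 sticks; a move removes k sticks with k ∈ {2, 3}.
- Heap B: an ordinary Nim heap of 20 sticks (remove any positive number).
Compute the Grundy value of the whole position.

Grundy values for heap A (subtraction set {2, 3}):
k:     0  1  2  3  4
g(k):  0  0  1  1  2
So g(4) = 2.
Heap B is a plain Nim heap of size 20, so its Grundy value is 20.
The value of a disjunctive sum is the nim-sum of the parts.
Combined value = 2 ⊕ 20 = 22.

22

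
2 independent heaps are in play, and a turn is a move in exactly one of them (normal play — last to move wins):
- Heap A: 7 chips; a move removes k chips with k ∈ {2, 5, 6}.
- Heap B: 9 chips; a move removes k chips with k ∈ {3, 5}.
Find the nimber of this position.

3

Build the Grundy sequence for heap A with g(k) = mex{g(k−s) : s ∈ {2, 5, 6}, s ≤ k}:
g(0) = mex{} = 0
g(1) = mex{} = 0
g(2) = mex{0} = 1
g(3) = mex{0} = 1
g(4) = mex{1} = 0
g(5) = mex{0,1} = 2
g(6) = mex{0} = 1
g(7) = mex{0,1,2} = 3
So g(7) = 3.
Grundy values for heap B (subtraction set {3, 5}):
g(0) = mex{} = 0
g(1) = mex{} = 0
g(2) = mex{} = 0
g(3) = mex{0} = 1
g(4) = mex{0} = 1
g(5) = mex{0} = 1
g(6) = mex{0,1} = 2
g(7) = mex{0,1} = 2
g(8) = mex{1} = 0
g(9) = mex{1,2} = 0
So g(9) = 0.
By the Sprague-Grundy theorem, the Grundy value of a sum of independent games is the XOR of the component values.
Combined value = 3 XOR 0 = 3.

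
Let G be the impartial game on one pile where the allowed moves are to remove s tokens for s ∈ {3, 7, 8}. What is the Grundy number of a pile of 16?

0

Build the Grundy sequence with g(k) = mex{g(k−s) : s ∈ {3, 7, 8}, s ≤ k}:
k:     0  1  2  3  4  5  6  7  8  9 10 11 12 13 14 15 16
g(k):  0  0  0  1  1  1  0  2  2  1  3  0  0  2  1  1  0
So g(16) = 0.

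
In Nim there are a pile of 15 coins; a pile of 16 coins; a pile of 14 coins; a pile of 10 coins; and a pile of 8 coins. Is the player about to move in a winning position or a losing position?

Winning position

In binary:
  01111  (15)
  10000  (16)
  01110  (14)
  01010  (10)
  01000  (8)
  -----
  10011  (19)
The nim-sum is 19 ≠ 0, so this is an N-position: the player to move can win.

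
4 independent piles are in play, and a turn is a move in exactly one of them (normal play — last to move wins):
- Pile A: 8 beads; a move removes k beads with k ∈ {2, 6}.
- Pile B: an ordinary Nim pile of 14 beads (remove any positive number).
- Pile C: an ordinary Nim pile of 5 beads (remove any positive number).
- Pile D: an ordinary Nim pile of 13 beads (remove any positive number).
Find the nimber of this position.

6

For pile A, compute g(0), g(1), … with moves {2, 6}:
k:     0  1  2  3  4  5  6  7  8
g(k):  0  0  1  1  0  0  1  1  0
So g(8) = 0.
Pile B is a plain Nim pile of size 14, so its Grundy value is 14.
Pile C is a plain Nim pile of size 5, so its Grundy value is 5.
Pile D is a plain Nim pile of size 13, so its Grundy value is 13.
By the Sprague-Grundy theorem, the Grundy value of a sum of independent games is the XOR of the component values.
Combined value = 0 XOR 14 XOR 5 XOR 13 = 6.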